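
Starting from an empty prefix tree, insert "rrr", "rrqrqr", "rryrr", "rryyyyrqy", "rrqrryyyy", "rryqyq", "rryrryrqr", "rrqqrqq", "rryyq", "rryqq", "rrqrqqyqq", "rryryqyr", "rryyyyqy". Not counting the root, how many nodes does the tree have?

44

Count nodes per top-level branch (shared prefixes stored once):
  'r'-branch (rrqqrqq, rrqrqqyqq, rrqrqr, rrqrryyyy, rrr, rryqq, rryqyq, rryrr, rryrryrqr, rryryqyr, rryyq, rryyyyqy, rryyyyrqy): 44 nodes
Sum: 44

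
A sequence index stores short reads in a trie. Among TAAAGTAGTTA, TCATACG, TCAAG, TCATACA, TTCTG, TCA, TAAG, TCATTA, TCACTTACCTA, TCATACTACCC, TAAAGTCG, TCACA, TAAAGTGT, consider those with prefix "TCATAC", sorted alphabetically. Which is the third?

TCATACTACCC

Filter for "TCATAC…" and sort: "TCATACA", "TCATACG", "TCATACTACCC"
Position 3: TCATACTACCC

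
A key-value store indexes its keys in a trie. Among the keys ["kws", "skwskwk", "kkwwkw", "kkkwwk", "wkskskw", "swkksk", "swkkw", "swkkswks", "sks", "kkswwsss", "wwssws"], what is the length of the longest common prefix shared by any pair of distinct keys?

Look for the deepest trie node that still has at least two words in its subtree.
e.g. "swkksk" and "swkkswks" share the prefix "swkks" of length 5; no pair shares a longer one.
Longest shared-prefix length: 5

5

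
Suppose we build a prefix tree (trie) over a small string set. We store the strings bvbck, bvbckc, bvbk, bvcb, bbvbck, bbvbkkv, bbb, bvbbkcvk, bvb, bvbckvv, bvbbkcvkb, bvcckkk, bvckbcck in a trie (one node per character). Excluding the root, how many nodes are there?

35

Insert word by word; a character creates a node only if that edge doesn't already exist:
  "bvbck" → 5 new (b, v, b, c, k)
  "bvbckc" → prefix "bvbck" already present; 1 new (c)
  "bvbk" → prefix "bvb" already present; 1 new (k)
  "bvcb" → prefix "bv" already present; 2 new (c, b)
  "bbvbck" → prefix "b" already present; 5 new (b, v, b, c, k)
  "bbvbkkv" → prefix "bbvb" already present; 3 new (k, k, v)
  "bbb" → prefix "bb" already present; 1 new (b)
  "bvbbkcvk" → prefix "bvb" already present; 5 new (b, k, c, v, k)
  "bvb" → prefix "bvb" already present; 0 new (none)
  "bvbckvv" → prefix "bvbck" already present; 2 new (v, v)
  "bvbbkcvkb" → prefix "bvbbkcvk" already present; 1 new (b)
  "bvcckkk" → prefix "bvc" already present; 4 new (c, k, k, k)
  "bvckbcck" → prefix "bvc" already present; 5 new (k, b, c, c, k)
Total nodes = 5 + 1 + 1 + 2 + 5 + 3 + 1 + 5 + 0 + 2 + 1 + 4 + 5 = 35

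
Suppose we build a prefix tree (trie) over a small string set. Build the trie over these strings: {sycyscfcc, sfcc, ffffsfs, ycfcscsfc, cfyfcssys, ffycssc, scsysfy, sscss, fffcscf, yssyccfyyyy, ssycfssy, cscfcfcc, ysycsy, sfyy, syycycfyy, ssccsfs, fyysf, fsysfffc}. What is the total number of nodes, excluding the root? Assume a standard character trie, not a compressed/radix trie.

Trace insertions, counting only characters that open a new branch:
  "sycyscfcc" → 9 new (s, y, c, y, s, c, f, c, c)
  "sfcc" → prefix "s" already present; 3 new (f, c, c)
  "ffffsfs" → 7 new (f, f, f, f, s, f, s)
  "ycfcscsfc" → 9 new (y, c, f, c, s, c, s, f, c)
  "cfyfcssys" → 9 new (c, f, y, f, c, s, s, y, s)
  "ffycssc" → prefix "ff" already present; 5 new (y, c, s, s, c)
  "scsysfy" → prefix "s" already present; 6 new (c, s, y, s, f, y)
  "sscss" → prefix "s" already present; 4 new (s, c, s, s)
  "fffcscf" → prefix "fff" already present; 4 new (c, s, c, f)
  "yssyccfyyyy" → prefix "y" already present; 10 new (s, s, y, c, c, f, y, y, y, y)
  "ssycfssy" → prefix "ss" already present; 6 new (y, c, f, s, s, y)
  "cscfcfcc" → prefix "c" already present; 7 new (s, c, f, c, f, c, c)
  "ysycsy" → prefix "ys" already present; 4 new (y, c, s, y)
  "sfyy" → prefix "sf" already present; 2 new (y, y)
  "syycycfyy" → prefix "sy" already present; 7 new (y, c, y, c, f, y, y)
  "ssccsfs" → prefix "ssc" already present; 4 new (c, s, f, s)
  "fyysf" → prefix "f" already present; 4 new (y, y, s, f)
  "fsysfffc" → prefix "f" already present; 7 new (s, y, s, f, f, f, c)
Total nodes = 9 + 3 + 7 + 9 + 9 + 5 + 6 + 4 + 4 + 10 + 6 + 7 + 4 + 2 + 7 + 4 + 4 + 7 = 107

107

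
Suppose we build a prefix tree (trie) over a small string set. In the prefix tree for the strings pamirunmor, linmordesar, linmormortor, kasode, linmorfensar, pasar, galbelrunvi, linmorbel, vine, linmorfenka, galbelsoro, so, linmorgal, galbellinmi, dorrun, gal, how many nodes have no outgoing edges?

A leaf is a node with no children — equivalently, the end of a word that is not a proper prefix of any other stored word.
Those words: "dorrun", "galbellinmi", "galbelrunvi", "galbelsoro", "kasode", "linmorbel", "linmordesar", "linmorfenka", "linmorfensar", "linmorgal", "linmormortor", "pamirunmor", "pasar", "so", "vine"
Leaf count: 15

15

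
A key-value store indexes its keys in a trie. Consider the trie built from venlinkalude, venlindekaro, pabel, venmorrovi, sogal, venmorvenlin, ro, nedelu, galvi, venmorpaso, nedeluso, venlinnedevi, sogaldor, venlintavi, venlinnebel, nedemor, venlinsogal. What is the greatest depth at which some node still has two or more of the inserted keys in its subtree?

8

Look for the deepest trie node that still has at least two words in its subtree.
"venlinnebel" and "venlinnedevi" agree on "venlinne" (8 characters) before diverging; nothing deeper is shared.
Longest shared-prefix length: 8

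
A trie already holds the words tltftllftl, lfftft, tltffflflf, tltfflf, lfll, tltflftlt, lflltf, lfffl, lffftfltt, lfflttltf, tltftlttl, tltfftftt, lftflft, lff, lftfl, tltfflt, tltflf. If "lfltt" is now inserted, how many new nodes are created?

The longest prefix of "lfltt" already in the trie is "lfl" (length 3).
So 5 − 3 = 2 new nodes.

2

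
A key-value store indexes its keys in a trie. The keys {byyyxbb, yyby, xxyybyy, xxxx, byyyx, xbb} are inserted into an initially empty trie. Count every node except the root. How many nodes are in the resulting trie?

Trace insertions, counting only characters that open a new branch:
  "byyyxbb" → 7 new (b, y, y, y, x, b, b)
  "yyby" → 4 new (y, y, b, y)
  "xxyybyy" → 7 new (x, x, y, y, b, y, y)
  "xxxx" → prefix "xx" already present; 2 new (x, x)
  "byyyx" → prefix "byyyx" already present; 0 new (none)
  "xbb" → prefix "x" already present; 2 new (b, b)
Total nodes = 7 + 4 + 7 + 2 + 0 + 2 = 22

22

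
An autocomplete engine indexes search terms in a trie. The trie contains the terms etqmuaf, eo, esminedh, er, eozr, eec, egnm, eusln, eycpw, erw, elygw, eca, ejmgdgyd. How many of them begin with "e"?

13

Filter for entries beginning with "e":
Words under "e": eca, eec, egnm, ejmgdgyd, elygw, eo, eozr, er, erw, esminedh, etqmuaf, eusln, eycpw
Count: 13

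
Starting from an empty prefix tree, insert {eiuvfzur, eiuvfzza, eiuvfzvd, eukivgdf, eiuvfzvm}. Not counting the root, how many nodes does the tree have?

20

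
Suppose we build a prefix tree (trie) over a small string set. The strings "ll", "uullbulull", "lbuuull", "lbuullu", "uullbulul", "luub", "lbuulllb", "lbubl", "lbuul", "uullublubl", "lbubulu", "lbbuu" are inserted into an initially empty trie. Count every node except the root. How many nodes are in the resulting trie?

40

Trace insertions, counting only characters that open a new branch:
  "ll" → 2 new (l, l)
  "uullbulull" → 10 new (u, u, l, l, b, u, l, u, l, l)
  "lbuuull" → prefix "l" already present; 6 new (b, u, u, u, l, l)
  "lbuullu" → prefix "lbuu" already present; 3 new (l, l, u)
  "uullbulul" → prefix "uullbulul" already present; 0 new (none)
  "luub" → prefix "l" already present; 3 new (u, u, b)
  "lbuulllb" → prefix "lbuull" already present; 2 new (l, b)
  "lbubl" → prefix "lbu" already present; 2 new (b, l)
  "lbuul" → prefix "lbuul" already present; 0 new (none)
  "uullublubl" → prefix "uull" already present; 6 new (u, b, l, u, b, l)
  "lbubulu" → prefix "lbub" already present; 3 new (u, l, u)
  "lbbuu" → prefix "lb" already present; 3 new (b, u, u)
Total nodes = 2 + 10 + 6 + 3 + 0 + 3 + 2 + 2 + 0 + 6 + 3 + 3 = 40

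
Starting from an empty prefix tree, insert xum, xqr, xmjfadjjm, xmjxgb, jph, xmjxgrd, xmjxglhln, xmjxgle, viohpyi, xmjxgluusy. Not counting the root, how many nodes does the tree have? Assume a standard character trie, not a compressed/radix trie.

37

Trace insertions, counting only characters that open a new branch:
  "xum" → 3 new (x, u, m)
  "xqr" → prefix "x" already present; 2 new (q, r)
  "xmjfadjjm" → prefix "x" already present; 8 new (m, j, f, a, d, j, j, m)
  "xmjxgb" → prefix "xmj" already present; 3 new (x, g, b)
  "jph" → 3 new (j, p, h)
  "xmjxgrd" → prefix "xmjxg" already present; 2 new (r, d)
  "xmjxglhln" → prefix "xmjxg" already present; 4 new (l, h, l, n)
  "xmjxgle" → prefix "xmjxgl" already present; 1 new (e)
  "viohpyi" → 7 new (v, i, o, h, p, y, i)
  "xmjxgluusy" → prefix "xmjxgl" already present; 4 new (u, u, s, y)
Total nodes = 3 + 2 + 8 + 3 + 3 + 2 + 4 + 1 + 7 + 4 = 37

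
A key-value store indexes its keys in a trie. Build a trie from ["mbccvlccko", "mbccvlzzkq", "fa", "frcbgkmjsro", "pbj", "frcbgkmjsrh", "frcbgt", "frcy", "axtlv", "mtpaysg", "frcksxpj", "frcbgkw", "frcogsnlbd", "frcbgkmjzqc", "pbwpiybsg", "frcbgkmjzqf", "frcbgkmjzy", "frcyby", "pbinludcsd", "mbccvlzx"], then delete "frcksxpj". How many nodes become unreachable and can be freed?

After clearing the end-marker at "frcksxpj", prune upward until reaching a node still needed by another word.
The suffix "ksxpj" (5 nodes) is used only by "frcksxpj"; the node for "frc" still has the child "b", so pruning stops there.
Nodes removed: 5

5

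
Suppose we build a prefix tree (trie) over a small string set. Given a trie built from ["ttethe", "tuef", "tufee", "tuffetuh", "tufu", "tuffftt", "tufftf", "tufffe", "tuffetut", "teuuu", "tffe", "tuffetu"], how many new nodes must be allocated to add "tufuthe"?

3

Walking "tufuthe" from the root, the first 4 characters ("tufu") follow existing edges; "t" is the first miss.
So 7 − 4 = 3 new nodes.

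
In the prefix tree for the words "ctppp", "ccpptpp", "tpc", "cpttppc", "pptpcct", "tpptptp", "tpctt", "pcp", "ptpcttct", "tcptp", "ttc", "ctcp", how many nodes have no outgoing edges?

Leaves are exactly the stored words that no other stored word extends.
Those words: "ccpptpp", "cpttppc", "ctcp", "ctppp", "pcp", "pptpcct", "ptpcttct", "tcptp", "tpctt", "tpptptp", "ttc"
Leaf count: 11

11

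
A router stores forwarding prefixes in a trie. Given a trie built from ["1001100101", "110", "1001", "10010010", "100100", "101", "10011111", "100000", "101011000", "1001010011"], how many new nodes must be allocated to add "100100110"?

2

Walking "100100110" from the root, the first 7 characters ("1001001") follow existing edges; "1" is the first miss.
Each of the 2 remaining characters creates one node.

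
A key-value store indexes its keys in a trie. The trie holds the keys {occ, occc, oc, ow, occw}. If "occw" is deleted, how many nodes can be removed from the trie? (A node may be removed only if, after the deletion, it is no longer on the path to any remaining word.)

1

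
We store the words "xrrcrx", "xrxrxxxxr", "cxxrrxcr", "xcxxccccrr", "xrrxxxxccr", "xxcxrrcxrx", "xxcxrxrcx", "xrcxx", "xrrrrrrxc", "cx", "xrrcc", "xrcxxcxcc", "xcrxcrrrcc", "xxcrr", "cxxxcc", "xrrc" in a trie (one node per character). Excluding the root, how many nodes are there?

77

Insert word by word; a character creates a node only if that edge doesn't already exist:
  "xrrcrx" → 6 new (x, r, r, c, r, x)
  "xrxrxxxxr" → prefix "xr" already present; 7 new (x, r, x, x, x, x, r)
  "cxxrrxcr" → 8 new (c, x, x, r, r, x, c, r)
  "xcxxccccrr" → prefix "x" already present; 9 new (c, x, x, c, c, c, c, r, r)
  "xrrxxxxccr" → prefix "xrr" already present; 7 new (x, x, x, x, c, c, r)
  "xxcxrrcxrx" → prefix "x" already present; 9 new (x, c, x, r, r, c, x, r, x)
  "xxcxrxrcx" → prefix "xxcxr" already present; 4 new (x, r, c, x)
  "xrcxx" → prefix "xr" already present; 3 new (c, x, x)
  "xrrrrrrxc" → prefix "xrr" already present; 6 new (r, r, r, r, x, c)
  "cx" → prefix "cx" already present; 0 new (none)
  "xrrcc" → prefix "xrrc" already present; 1 new (c)
  "xrcxxcxcc" → prefix "xrcxx" already present; 4 new (c, x, c, c)
  "xcrxcrrrcc" → prefix "xc" already present; 8 new (r, x, c, r, r, r, c, c)
  "xxcrr" → prefix "xxc" already present; 2 new (r, r)
  "cxxxcc" → prefix "cxx" already present; 3 new (x, c, c)
  "xrrc" → prefix "xrrc" already present; 0 new (none)
Total nodes = 6 + 7 + 8 + 9 + 7 + 9 + 4 + 3 + 6 + 0 + 1 + 4 + 8 + 2 + 3 + 0 = 77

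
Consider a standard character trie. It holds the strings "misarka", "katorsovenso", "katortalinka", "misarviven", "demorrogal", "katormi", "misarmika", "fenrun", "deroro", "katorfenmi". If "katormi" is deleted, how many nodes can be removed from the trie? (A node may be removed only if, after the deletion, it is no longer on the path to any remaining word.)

Walk "katormi" from the leaf back toward the root, removing each node that no remaining word uses.
The suffix "mi" (2 nodes) is used only by "katormi"; the node for "kator" still has the child "s", so pruning stops there.
Nodes removed: 2

2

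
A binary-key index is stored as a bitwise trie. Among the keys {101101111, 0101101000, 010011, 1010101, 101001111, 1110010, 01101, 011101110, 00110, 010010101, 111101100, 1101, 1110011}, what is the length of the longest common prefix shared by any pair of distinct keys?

6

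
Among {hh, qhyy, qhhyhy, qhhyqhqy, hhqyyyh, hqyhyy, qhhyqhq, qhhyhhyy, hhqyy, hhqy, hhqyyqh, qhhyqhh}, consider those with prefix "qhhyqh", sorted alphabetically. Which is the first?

Words with prefix "qhhyqh", in lexicographic order: "qhhyqhh", "qhhyqhq", "qhhyqhqy"
Position 1: qhhyqhh

qhhyqhh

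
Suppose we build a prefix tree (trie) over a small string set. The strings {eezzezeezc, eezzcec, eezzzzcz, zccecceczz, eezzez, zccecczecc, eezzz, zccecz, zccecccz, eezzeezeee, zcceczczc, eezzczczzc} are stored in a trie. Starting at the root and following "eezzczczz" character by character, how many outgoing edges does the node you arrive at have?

1

The children of the "eezzczczz" node are the distinct next characters among strings starting with "eezzczczz".
Distinct next characters after "eezzczczz": c.
That node has 1 child edge.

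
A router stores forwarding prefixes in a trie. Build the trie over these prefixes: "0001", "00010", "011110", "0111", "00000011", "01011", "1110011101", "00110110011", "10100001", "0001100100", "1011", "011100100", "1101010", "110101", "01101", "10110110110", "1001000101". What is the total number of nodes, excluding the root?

For each word, the new-node count is its length minus the longest prefix already in the trie:
  "0001" → 4 new (0, 0, 0, 1)
  "00010" → prefix "0001" already present; 1 new (0)
  "011110" → prefix "0" already present; 5 new (1, 1, 1, 1, 0)
  "0111" → prefix "0111" already present; 0 new (none)
  "00000011" → prefix "000" already present; 5 new (0, 0, 0, 1, 1)
  "01011" → prefix "01" already present; 3 new (0, 1, 1)
  "1110011101" → 10 new (1, 1, 1, 0, 0, 1, 1, 1, 0, 1)
  "00110110011" → prefix "00" already present; 9 new (1, 1, 0, 1, 1, 0, 0, 1, 1)
  "10100001" → prefix "1" already present; 7 new (0, 1, 0, 0, 0, 0, 1)
  "0001100100" → prefix "0001" already present; 6 new (1, 0, 0, 1, 0, 0)
  "1011" → prefix "101" already present; 1 new (1)
  "011100100" → prefix "0111" already present; 5 new (0, 0, 1, 0, 0)
  "1101010" → prefix "11" already present; 5 new (0, 1, 0, 1, 0)
  "110101" → prefix "110101" already present; 0 new (none)
  "01101" → prefix "011" already present; 2 new (0, 1)
  "10110110110" → prefix "1011" already present; 7 new (0, 1, 1, 0, 1, 1, 0)
  "1001000101" → prefix "10" already present; 8 new (0, 1, 0, 0, 0, 1, 0, 1)
Total nodes = 4 + 1 + 5 + 0 + 5 + 3 + 10 + 9 + 7 + 6 + 1 + 5 + 5 + 0 + 2 + 7 + 8 = 78

78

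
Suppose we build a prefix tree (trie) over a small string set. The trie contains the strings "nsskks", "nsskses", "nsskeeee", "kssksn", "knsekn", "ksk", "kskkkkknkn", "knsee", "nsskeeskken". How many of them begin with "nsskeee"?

Walk to "nsskeee"; the words in its subtree are exactly those with that prefix.
Matches: "nsskeeee"
Count: 1

1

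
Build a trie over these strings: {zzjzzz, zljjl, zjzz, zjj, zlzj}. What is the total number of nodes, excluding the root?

16

Insert word by word; a character creates a node only if that edge doesn't already exist:
  "zzjzzz" → 6 new (z, z, j, z, z, z)
  "zljjl" → prefix "z" already present; 4 new (l, j, j, l)
  "zjzz" → prefix "z" already present; 3 new (j, z, z)
  "zjj" → prefix "zj" already present; 1 new (j)
  "zlzj" → prefix "zl" already present; 2 new (z, j)
Total nodes = 6 + 4 + 3 + 1 + 2 = 16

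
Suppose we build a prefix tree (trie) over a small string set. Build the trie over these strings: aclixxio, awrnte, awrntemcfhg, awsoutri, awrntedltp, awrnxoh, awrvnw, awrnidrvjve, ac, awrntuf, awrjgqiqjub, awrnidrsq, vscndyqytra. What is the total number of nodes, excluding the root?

64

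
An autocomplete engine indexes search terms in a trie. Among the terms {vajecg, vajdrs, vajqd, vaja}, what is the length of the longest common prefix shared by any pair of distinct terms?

The deepest shared node is where two words last agree before diverging.
"vaja" and "vajdrs" agree on "vaj" (3 characters) before diverging; nothing deeper is shared.
Longest shared-prefix length: 3

3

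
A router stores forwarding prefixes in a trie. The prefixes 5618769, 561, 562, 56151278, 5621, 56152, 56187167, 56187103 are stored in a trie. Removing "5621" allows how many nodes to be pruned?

A node on "5621"'s path can go only if nothing else ends at it or branches off below it.
The suffix "1" (1 node) is used only by "5621"; "562" is itself a stored word, so pruning stops there.
Nodes removed: 1

1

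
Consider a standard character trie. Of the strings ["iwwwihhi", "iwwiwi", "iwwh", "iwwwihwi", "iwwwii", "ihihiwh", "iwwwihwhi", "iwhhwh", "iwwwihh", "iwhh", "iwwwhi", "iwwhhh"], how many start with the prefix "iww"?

Traverse to the node for "iww", then collect every word in that subtree.
Words under "iww": iwwh, iwwhhh, iwwiwi, iwwwhi, iwwwihh, iwwwihhi, iwwwihwhi, iwwwihwi, iwwwii
Count: 9

9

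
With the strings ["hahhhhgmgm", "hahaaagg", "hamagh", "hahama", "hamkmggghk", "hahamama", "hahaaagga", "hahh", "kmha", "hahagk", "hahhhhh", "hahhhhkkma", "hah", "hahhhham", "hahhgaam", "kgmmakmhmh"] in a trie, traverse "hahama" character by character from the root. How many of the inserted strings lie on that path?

2

Walk "hahama" from the root; an end-of-word marker is hit whenever a stored word is a prefix of "hahama".
Prefixes of the query that are stored words: "hah", "hahama"
Count: 2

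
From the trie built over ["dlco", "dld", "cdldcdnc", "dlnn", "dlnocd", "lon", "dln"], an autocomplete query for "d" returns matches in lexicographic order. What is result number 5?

DFS of the "d" subtree visits, in order: "dlco", "dld", "dln", "dlnn", "dlnocd"
The 5th is dlnocd.

dlnocd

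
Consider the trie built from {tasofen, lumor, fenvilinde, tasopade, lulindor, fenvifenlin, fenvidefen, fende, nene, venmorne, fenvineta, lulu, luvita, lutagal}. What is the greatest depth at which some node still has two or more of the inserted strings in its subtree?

5

The deepest shared node is where two words last agree before diverging.
"fenvidefen" and "fenvifenlin" agree on "fenvi" (5 characters) before diverging; nothing deeper is shared.
Longest shared-prefix length: 5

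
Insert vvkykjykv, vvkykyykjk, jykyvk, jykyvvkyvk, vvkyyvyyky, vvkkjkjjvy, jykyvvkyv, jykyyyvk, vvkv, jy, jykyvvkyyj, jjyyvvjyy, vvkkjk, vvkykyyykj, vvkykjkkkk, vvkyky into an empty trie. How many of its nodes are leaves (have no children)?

Leaves are exactly the stored words that no other stored word extends.
Those words: "jjyyvvjyy", "jykyvk", "jykyvvkyvk", "jykyvvkyyj", "jykyyyvk", "vvkkjkjjvy", "vvkv", "vvkykjkkkk", "vvkykjykv", "vvkykyykjk", "vvkykyyykj", "vvkyyvyyky"
Leaf count: 12

12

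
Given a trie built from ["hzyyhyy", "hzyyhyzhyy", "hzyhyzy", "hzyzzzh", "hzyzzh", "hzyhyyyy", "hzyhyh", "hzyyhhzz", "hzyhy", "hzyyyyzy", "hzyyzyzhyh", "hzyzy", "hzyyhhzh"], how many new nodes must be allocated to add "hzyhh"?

The longest prefix of "hzyhh" already in the trie is "hzyh" (length 4).
Each of the 1 remaining characters creates one node.

1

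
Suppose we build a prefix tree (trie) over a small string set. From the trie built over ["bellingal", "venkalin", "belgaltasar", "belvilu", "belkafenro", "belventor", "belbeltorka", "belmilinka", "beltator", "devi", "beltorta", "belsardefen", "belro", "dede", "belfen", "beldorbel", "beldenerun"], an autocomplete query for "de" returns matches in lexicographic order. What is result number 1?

DFS of the "de" subtree visits, in order: "dede", "devi"
Position 1: dede

dede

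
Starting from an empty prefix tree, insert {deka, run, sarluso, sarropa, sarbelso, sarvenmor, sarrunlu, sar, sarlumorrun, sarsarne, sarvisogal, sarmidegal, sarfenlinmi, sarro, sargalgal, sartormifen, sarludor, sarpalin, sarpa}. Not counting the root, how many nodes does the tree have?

87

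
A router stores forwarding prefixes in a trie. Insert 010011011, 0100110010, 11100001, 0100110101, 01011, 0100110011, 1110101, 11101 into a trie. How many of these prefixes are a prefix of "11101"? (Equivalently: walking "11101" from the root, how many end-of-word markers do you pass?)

1

Check each prefix of "11101" against the stored set — each match is an end-marker on the path.
Prefixes of the query that are stored words: "11101"
Count: 1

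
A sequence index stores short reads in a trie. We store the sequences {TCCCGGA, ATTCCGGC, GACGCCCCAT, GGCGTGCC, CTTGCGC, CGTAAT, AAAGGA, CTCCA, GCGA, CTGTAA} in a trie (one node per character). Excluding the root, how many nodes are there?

Insert word by word; a character creates a node only if that edge doesn't already exist:
  "TCCCGGA" → 7 new (T, C, C, C, G, G, A)
  "ATTCCGGC" → 8 new (A, T, T, C, C, G, G, C)
  "GACGCCCCAT" → 10 new (G, A, C, G, C, C, C, C, A, T)
  "GGCGTGCC" → prefix "G" already present; 7 new (G, C, G, T, G, C, C)
  "CTTGCGC" → 7 new (C, T, T, G, C, G, C)
  "CGTAAT" → prefix "C" already present; 5 new (G, T, A, A, T)
  "AAAGGA" → prefix "A" already present; 5 new (A, A, G, G, A)
  "CTCCA" → prefix "CT" already present; 3 new (C, C, A)
  "GCGA" → prefix "G" already present; 3 new (C, G, A)
  "CTGTAA" → prefix "CT" already present; 4 new (G, T, A, A)
Total nodes = 7 + 8 + 10 + 7 + 7 + 5 + 5 + 3 + 3 + 4 = 59

59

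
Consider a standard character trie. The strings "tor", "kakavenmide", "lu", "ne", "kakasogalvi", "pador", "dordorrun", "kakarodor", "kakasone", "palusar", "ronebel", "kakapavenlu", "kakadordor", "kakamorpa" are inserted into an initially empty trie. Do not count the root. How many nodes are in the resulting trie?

For each word, the new-node count is its length minus the longest prefix already in the trie:
  "tor" → 3 new (t, o, r)
  "kakavenmide" → 11 new (k, a, k, a, v, e, n, m, i, d, e)
  "lu" → 2 new (l, u)
  "ne" → 2 new (n, e)
  "kakasogalvi" → prefix "kaka" already present; 7 new (s, o, g, a, l, v, i)
  "pador" → 5 new (p, a, d, o, r)
  "dordorrun" → 9 new (d, o, r, d, o, r, r, u, n)
  "kakarodor" → prefix "kaka" already present; 5 new (r, o, d, o, r)
  "kakasone" → prefix "kakaso" already present; 2 new (n, e)
  "palusar" → prefix "pa" already present; 5 new (l, u, s, a, r)
  "ronebel" → 7 new (r, o, n, e, b, e, l)
  "kakapavenlu" → prefix "kaka" already present; 7 new (p, a, v, e, n, l, u)
  "kakadordor" → prefix "kaka" already present; 6 new (d, o, r, d, o, r)
  "kakamorpa" → prefix "kaka" already present; 5 new (m, o, r, p, a)
Total nodes = 3 + 11 + 2 + 2 + 7 + 5 + 9 + 5 + 2 + 5 + 7 + 7 + 6 + 5 = 76

76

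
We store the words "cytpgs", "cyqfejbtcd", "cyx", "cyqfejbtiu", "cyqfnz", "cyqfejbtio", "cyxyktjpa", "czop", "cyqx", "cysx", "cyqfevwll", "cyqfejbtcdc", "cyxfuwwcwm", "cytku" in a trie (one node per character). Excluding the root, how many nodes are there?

46

Insert word by word; a character creates a node only if that edge doesn't already exist:
  "cytpgs" → 6 new (c, y, t, p, g, s)
  "cyqfejbtcd" → prefix "cy" already present; 8 new (q, f, e, j, b, t, c, d)
  "cyx" → prefix "cy" already present; 1 new (x)
  "cyqfejbtiu" → prefix "cyqfejbt" already present; 2 new (i, u)
  "cyqfnz" → prefix "cyqf" already present; 2 new (n, z)
  "cyqfejbtio" → prefix "cyqfejbti" already present; 1 new (o)
  "cyxyktjpa" → prefix "cyx" already present; 6 new (y, k, t, j, p, a)
  "czop" → prefix "c" already present; 3 new (z, o, p)
  "cyqx" → prefix "cyq" already present; 1 new (x)
  "cysx" → prefix "cy" already present; 2 new (s, x)
  "cyqfevwll" → prefix "cyqfe" already present; 4 new (v, w, l, l)
  "cyqfejbtcdc" → prefix "cyqfejbtcd" already present; 1 new (c)
  "cyxfuwwcwm" → prefix "cyx" already present; 7 new (f, u, w, w, c, w, m)
  "cytku" → prefix "cyt" already present; 2 new (k, u)
Total nodes = 6 + 8 + 1 + 2 + 2 + 1 + 6 + 3 + 1 + 2 + 4 + 1 + 7 + 2 = 46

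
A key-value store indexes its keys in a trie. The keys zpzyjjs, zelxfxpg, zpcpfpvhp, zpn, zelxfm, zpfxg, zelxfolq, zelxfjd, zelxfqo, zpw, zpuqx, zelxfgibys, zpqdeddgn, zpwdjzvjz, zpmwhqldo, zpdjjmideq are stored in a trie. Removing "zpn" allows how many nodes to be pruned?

Walk "zpn" from the leaf back toward the root, removing each node that no remaining word uses.
The suffix "n" (1 node) is used only by "zpn"; the node for "zp" still has the child "z", so pruning stops there.
Nodes removed: 1

1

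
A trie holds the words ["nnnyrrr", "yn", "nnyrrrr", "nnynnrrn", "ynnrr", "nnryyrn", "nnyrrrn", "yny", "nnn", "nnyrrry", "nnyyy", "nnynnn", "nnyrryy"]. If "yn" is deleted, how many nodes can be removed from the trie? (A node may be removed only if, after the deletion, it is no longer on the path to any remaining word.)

0

A node on "yn"'s path can go only if nothing else ends at it or branches off below it.
Every node on "yn" is still needed (e.g. by "ynnrr"), so nothing is freed.
Nodes removed: 0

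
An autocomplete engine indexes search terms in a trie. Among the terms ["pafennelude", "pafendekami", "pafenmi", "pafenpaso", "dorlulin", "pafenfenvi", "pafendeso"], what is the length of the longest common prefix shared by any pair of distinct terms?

7

The deepest shared node is where two words last agree before diverging.
"pafendekami" and "pafendeso" agree on "pafende" (7 characters) before diverging; nothing deeper is shared.
Longest shared-prefix length: 7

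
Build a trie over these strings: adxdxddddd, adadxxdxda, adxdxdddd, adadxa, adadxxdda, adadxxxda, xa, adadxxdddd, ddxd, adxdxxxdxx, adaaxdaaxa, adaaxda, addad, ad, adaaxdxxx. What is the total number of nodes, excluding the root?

For each word, the new-node count is its length minus the longest prefix already in the trie:
  "adxdxddddd" → 10 new (a, d, x, d, x, d, d, d, d, d)
  "adadxxdxda" → prefix "ad" already present; 8 new (a, d, x, x, d, x, d, a)
  "adxdxdddd" → prefix "adxdxdddd" already present; 0 new (none)
  "adadxa" → prefix "adadx" already present; 1 new (a)
  "adadxxdda" → prefix "adadxxd" already present; 2 new (d, a)
  "adadxxxda" → prefix "adadxx" already present; 3 new (x, d, a)
  "xa" → 2 new (x, a)
  "adadxxdddd" → prefix "adadxxdd" already present; 2 new (d, d)
  "ddxd" → 4 new (d, d, x, d)
  "adxdxxxdxx" → prefix "adxdx" already present; 5 new (x, x, d, x, x)
  "adaaxdaaxa" → prefix "ada" already present; 7 new (a, x, d, a, a, x, a)
  "adaaxda" → prefix "adaaxda" already present; 0 new (none)
  "addad" → prefix "ad" already present; 3 new (d, a, d)
  "ad" → prefix "ad" already present; 0 new (none)
  "adaaxdxxx" → prefix "adaaxd" already present; 3 new (x, x, x)
Total nodes = 10 + 8 + 0 + 1 + 2 + 3 + 2 + 2 + 4 + 5 + 7 + 0 + 3 + 0 + 3 = 50

50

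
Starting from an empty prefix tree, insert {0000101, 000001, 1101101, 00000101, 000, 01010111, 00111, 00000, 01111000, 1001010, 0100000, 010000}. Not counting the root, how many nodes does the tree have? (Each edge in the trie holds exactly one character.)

Count nodes per top-level branch (shared prefixes stored once):
  '0'-branch (000, 00000, 000001, 00000101, 0000101, 00111, 010000, 0100000, 01010111, 01111000): 31 nodes
  '1'-branch (1001010, 1101101): 13 nodes
Sum: 44

44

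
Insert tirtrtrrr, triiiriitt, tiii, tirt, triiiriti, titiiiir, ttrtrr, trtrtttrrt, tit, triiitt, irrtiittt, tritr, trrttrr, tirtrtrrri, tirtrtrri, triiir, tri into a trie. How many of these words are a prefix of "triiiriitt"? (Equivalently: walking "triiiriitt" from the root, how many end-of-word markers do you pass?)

3

Walk "triiiriitt" from the root; an end-of-word marker is hit whenever a stored word is a prefix of "triiiriitt".
Prefixes of the query that are stored words: "tri", "triiir", "triiiriitt"
Count: 3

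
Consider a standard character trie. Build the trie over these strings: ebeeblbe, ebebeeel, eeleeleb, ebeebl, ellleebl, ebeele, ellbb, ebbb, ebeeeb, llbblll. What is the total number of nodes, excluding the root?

42

Count nodes per top-level branch (shared prefixes stored once):
  'e'-branch (ebbb, ebebeeel, ebeebl, ebeeblbe, ebeeeb, ebeele, eeleeleb, ellbb, ellleebl): 35 nodes
  'l'-branch (llbblll): 7 nodes
Sum: 42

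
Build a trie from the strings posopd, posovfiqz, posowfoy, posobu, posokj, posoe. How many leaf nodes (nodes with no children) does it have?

6

Leaves are exactly the stored words that no other stored word extends.
Those words: "posobu", "posoe", "posokj", "posopd", "posovfiqz", "posowfoy"
Leaf count: 6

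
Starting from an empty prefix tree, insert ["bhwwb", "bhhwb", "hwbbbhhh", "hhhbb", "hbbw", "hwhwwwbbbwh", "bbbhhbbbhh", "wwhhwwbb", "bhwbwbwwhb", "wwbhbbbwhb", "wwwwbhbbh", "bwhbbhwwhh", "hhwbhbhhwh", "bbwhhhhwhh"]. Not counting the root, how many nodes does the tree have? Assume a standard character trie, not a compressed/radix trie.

96

Insert word by word; a character creates a node only if that edge doesn't already exist:
  "bhwwb" → 5 new (b, h, w, w, b)
  "bhhwb" → prefix "bh" already present; 3 new (h, w, b)
  "hwbbbhhh" → 8 new (h, w, b, b, b, h, h, h)
  "hhhbb" → prefix "h" already present; 4 new (h, h, b, b)
  "hbbw" → prefix "h" already present; 3 new (b, b, w)
  "hwhwwwbbbwh" → prefix "hw" already present; 9 new (h, w, w, w, b, b, b, w, h)
  "bbbhhbbbhh" → prefix "b" already present; 9 new (b, b, h, h, b, b, b, h, h)
  "wwhhwwbb" → 8 new (w, w, h, h, w, w, b, b)
  "bhwbwbwwhb" → prefix "bhw" already present; 7 new (b, w, b, w, w, h, b)
  "wwbhbbbwhb" → prefix "ww" already present; 8 new (b, h, b, b, b, w, h, b)
  "wwwwbhbbh" → prefix "ww" already present; 7 new (w, w, b, h, b, b, h)
  "bwhbbhwwhh" → prefix "b" already present; 9 new (w, h, b, b, h, w, w, h, h)
  "hhwbhbhhwh" → prefix "hh" already present; 8 new (w, b, h, b, h, h, w, h)
  "bbwhhhhwhh" → prefix "bb" already present; 8 new (w, h, h, h, h, w, h, h)
Total nodes = 5 + 3 + 8 + 4 + 3 + 9 + 9 + 8 + 7 + 8 + 7 + 9 + 8 + 8 = 96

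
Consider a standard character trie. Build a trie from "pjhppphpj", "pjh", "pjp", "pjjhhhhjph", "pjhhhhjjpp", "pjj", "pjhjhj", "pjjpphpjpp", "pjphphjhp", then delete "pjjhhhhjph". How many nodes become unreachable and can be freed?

After clearing the end-marker at "pjjhhhhjph", prune upward until reaching a node still needed by another word.
The suffix "hhhhjph" (7 nodes) is used only by "pjjhhhhjph"; the node for "pjj" still has the child "p", so pruning stops there.
Nodes removed: 7

7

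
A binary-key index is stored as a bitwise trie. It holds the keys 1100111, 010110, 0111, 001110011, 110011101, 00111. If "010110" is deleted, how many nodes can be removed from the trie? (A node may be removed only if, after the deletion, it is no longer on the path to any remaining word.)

After clearing the end-marker at "010110", prune upward until reaching a node still needed by another word.
The suffix "0110" (4 nodes) is used only by "010110"; the node for "01" still has the child "1", so pruning stops there.
Nodes removed: 4

4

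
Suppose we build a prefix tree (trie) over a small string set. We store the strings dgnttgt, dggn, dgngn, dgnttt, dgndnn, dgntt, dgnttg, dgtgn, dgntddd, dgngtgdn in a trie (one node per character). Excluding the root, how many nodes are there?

25

Insert word by word; a character creates a node only if that edge doesn't already exist:
  "dgnttgt" → 7 new (d, g, n, t, t, g, t)
  "dggn" → prefix "dg" already present; 2 new (g, n)
  "dgngn" → prefix "dgn" already present; 2 new (g, n)
  "dgnttt" → prefix "dgntt" already present; 1 new (t)
  "dgndnn" → prefix "dgn" already present; 3 new (d, n, n)
  "dgntt" → prefix "dgntt" already present; 0 new (none)
  "dgnttg" → prefix "dgnttg" already present; 0 new (none)
  "dgtgn" → prefix "dg" already present; 3 new (t, g, n)
  "dgntddd" → prefix "dgnt" already present; 3 new (d, d, d)
  "dgngtgdn" → prefix "dgng" already present; 4 new (t, g, d, n)
Total nodes = 7 + 2 + 2 + 1 + 3 + 0 + 0 + 3 + 3 + 4 = 25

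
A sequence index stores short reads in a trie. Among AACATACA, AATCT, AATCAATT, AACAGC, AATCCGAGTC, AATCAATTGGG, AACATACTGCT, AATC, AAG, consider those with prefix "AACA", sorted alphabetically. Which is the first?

Filter for "AACA…" and sort: "AACAGC", "AACATACA", "AACATACTGCT"
The 1st is AACAGC.

AACAGC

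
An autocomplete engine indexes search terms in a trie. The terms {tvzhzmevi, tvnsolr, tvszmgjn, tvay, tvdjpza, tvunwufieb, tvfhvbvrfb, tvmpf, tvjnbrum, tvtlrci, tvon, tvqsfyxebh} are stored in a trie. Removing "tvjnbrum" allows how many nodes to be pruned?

After clearing the end-marker at "tvjnbrum", prune upward until reaching a node still needed by another word.
The suffix "jnbrum" (6 nodes) is used only by "tvjnbrum"; the node for "tv" still has the child "z", so pruning stops there.
Nodes removed: 6

6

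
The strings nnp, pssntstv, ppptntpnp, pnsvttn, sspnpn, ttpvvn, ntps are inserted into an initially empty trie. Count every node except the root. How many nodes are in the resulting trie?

Trace insertions, counting only characters that open a new branch:
  "nnp" → 3 new (n, n, p)
  "pssntstv" → 8 new (p, s, s, n, t, s, t, v)
  "ppptntpnp" → prefix "p" already present; 8 new (p, p, t, n, t, p, n, p)
  "pnsvttn" → prefix "p" already present; 6 new (n, s, v, t, t, n)
  "sspnpn" → 6 new (s, s, p, n, p, n)
  "ttpvvn" → 6 new (t, t, p, v, v, n)
  "ntps" → prefix "n" already present; 3 new (t, p, s)
Total nodes = 3 + 8 + 8 + 6 + 6 + 6 + 3 = 40

40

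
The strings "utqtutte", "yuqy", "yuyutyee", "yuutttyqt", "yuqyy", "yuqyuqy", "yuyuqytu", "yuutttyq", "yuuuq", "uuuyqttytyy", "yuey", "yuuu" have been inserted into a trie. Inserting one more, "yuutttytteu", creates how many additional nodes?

4

"yuuttty" is already a path in the trie; the remaining "tteu" must be added.
New nodes needed: |"yuutttytteu"| − 7 = 11 − 7 = 4.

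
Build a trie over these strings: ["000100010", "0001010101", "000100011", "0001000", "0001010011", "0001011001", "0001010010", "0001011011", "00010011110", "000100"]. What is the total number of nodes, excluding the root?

Insert word by word; a character creates a node only if that edge doesn't already exist:
  "000100010" → 9 new (0, 0, 0, 1, 0, 0, 0, 1, 0)
  "0001010101" → prefix "00010" already present; 5 new (1, 0, 1, 0, 1)
  "000100011" → prefix "00010001" already present; 1 new (1)
  "0001000" → prefix "0001000" already present; 0 new (none)
  "0001010011" → prefix "0001010" already present; 3 new (0, 1, 1)
  "0001011001" → prefix "000101" already present; 4 new (1, 0, 0, 1)
  "0001010010" → prefix "000101001" already present; 1 new (0)
  "0001011011" → prefix "00010110" already present; 2 new (1, 1)
  "00010011110" → prefix "000100" already present; 5 new (1, 1, 1, 1, 0)
  "000100" → prefix "000100" already present; 0 new (none)
Total nodes = 9 + 5 + 1 + 0 + 3 + 4 + 1 + 2 + 5 + 0 = 30

30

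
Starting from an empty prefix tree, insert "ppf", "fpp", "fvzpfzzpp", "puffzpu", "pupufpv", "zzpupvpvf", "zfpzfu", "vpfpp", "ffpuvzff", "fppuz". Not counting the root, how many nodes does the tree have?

Trace insertions, counting only characters that open a new branch:
  "ppf" → 3 new (p, p, f)
  "fpp" → 3 new (f, p, p)
  "fvzpfzzpp" → prefix "f" already present; 8 new (v, z, p, f, z, z, p, p)
  "puffzpu" → prefix "p" already present; 6 new (u, f, f, z, p, u)
  "pupufpv" → prefix "pu" already present; 5 new (p, u, f, p, v)
  "zzpupvpvf" → 9 new (z, z, p, u, p, v, p, v, f)
  "zfpzfu" → prefix "z" already present; 5 new (f, p, z, f, u)
  "vpfpp" → 5 new (v, p, f, p, p)
  "ffpuvzff" → prefix "f" already present; 7 new (f, p, u, v, z, f, f)
  "fppuz" → prefix "fpp" already present; 2 new (u, z)
Total nodes = 3 + 3 + 8 + 6 + 5 + 9 + 5 + 5 + 7 + 2 = 53

53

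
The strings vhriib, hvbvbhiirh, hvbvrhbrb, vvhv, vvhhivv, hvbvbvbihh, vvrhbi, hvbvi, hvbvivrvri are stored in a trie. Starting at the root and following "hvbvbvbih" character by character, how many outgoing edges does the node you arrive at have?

1

Follow the path "hvbvbvbih" to its node, then look at its outgoing edges.
Distinct next characters after "hvbvbvbih": h.
That node has 1 child edge.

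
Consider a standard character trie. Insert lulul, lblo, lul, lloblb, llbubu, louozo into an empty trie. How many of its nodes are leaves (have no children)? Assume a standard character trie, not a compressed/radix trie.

5

A leaf is a node with no children — equivalently, the end of a word that is not a proper prefix of any other stored word.
Those words: "lblo", "llbubu", "lloblb", "louozo", "lulul"
Leaf count: 5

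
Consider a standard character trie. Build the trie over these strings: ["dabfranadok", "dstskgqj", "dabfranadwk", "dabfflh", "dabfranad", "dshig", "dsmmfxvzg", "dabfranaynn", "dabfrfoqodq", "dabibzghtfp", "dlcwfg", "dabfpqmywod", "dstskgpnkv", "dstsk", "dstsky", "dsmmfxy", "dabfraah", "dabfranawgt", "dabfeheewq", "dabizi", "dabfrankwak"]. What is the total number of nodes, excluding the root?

For each word, the new-node count is its length minus the longest prefix already in the trie:
  "dabfranadok" → 11 new (d, a, b, f, r, a, n, a, d, o, k)
  "dstskgqj" → prefix "d" already present; 7 new (s, t, s, k, g, q, j)
  "dabfranadwk" → prefix "dabfranad" already present; 2 new (w, k)
  "dabfflh" → prefix "dabf" already present; 3 new (f, l, h)
  "dabfranad" → prefix "dabfranad" already present; 0 new (none)
  "dshig" → prefix "ds" already present; 3 new (h, i, g)
  "dsmmfxvzg" → prefix "ds" already present; 7 new (m, m, f, x, v, z, g)
  "dabfranaynn" → prefix "dabfrana" already present; 3 new (y, n, n)
  "dabfrfoqodq" → prefix "dabfr" already present; 6 new (f, o, q, o, d, q)
  "dabibzghtfp" → prefix "dab" already present; 8 new (i, b, z, g, h, t, f, p)
  "dlcwfg" → prefix "d" already present; 5 new (l, c, w, f, g)
  "dabfpqmywod" → prefix "dabf" already present; 7 new (p, q, m, y, w, o, d)
  "dstskgpnkv" → prefix "dstskg" already present; 4 new (p, n, k, v)
  "dstsk" → prefix "dstsk" already present; 0 new (none)
  "dstsky" → prefix "dstsk" already present; 1 new (y)
  "dsmmfxy" → prefix "dsmmfx" already present; 1 new (y)
  "dabfraah" → prefix "dabfra" already present; 2 new (a, h)
  "dabfranawgt" → prefix "dabfrana" already present; 3 new (w, g, t)
  "dabfeheewq" → prefix "dabf" already present; 6 new (e, h, e, e, w, q)
  "dabizi" → prefix "dabi" already present; 2 new (z, i)
  "dabfrankwak" → prefix "dabfran" already present; 4 new (k, w, a, k)
Total nodes = 11 + 7 + 2 + 3 + 0 + 3 + 7 + 3 + 6 + 8 + 5 + 7 + 4 + 0 + 1 + 1 + 2 + 3 + 6 + 2 + 4 = 85

85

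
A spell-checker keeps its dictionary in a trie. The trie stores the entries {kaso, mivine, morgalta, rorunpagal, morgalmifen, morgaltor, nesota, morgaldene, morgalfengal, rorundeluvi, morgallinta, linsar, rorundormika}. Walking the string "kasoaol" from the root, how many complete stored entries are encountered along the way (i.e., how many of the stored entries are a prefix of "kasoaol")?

1

Check each prefix of "kasoaol" against the stored set — each match is an end-marker on the path.
Prefixes of the query that are stored words: "kaso"
Count: 1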